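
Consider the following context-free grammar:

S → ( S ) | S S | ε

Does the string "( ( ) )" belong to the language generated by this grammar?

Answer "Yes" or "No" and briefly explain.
A derivation exists: S ⇒ ( S ) ⇒ ( ( S ) ) ⇒ ( ( ) ) (using S → ( S ) twice, then S → ε).

Final answer: Yes - a valid derivation exists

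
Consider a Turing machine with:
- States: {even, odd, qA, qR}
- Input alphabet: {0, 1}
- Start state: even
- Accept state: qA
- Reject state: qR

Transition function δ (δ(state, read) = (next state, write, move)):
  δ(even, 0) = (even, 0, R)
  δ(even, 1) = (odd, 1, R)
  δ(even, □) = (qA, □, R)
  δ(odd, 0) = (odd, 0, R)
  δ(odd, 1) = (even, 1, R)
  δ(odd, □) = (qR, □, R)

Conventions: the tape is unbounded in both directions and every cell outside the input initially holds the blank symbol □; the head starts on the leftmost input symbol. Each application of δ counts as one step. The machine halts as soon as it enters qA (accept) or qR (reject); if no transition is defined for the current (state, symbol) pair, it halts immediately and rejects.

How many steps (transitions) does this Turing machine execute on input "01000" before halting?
Step 0: [even]01000 (head at position 0)
Step 1: δ(even, 0) = (even, 0, R)  ⊢  0[even]1000 (head at position 1)
Step 2: δ(even, 1) = (odd, 1, R)  ⊢  01[odd]000 (head at position 2)
Step 3: δ(odd, 0) = (odd, 0, R)  ⊢  010[odd]00 (head at position 3)
Step 4: δ(odd, 0) = (odd, 0, R)  ⊢  0100[odd]0 (head at position 4)
Step 5: δ(odd, 0) = (odd, 0, R)  ⊢  01000[odd]□ (head at position 5)
Step 6: δ(odd, □) = (qR, □, R)  ⊢  01000□[qR]□ (head at position 6)
The machine is in qR, so it halts and rejects.
Number of transitions executed: 6.

Final answer: 6 steps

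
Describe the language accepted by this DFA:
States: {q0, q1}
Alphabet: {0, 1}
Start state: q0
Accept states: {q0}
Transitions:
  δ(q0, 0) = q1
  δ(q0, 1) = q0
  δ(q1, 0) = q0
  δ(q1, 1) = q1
Analyzing the DFA structure:
Start state: q0
Accept states: {q0}
Interpreting what each state remembers (checking against the transitions):
  q0: an even number of 0s has been read so far
  q1: an odd number of 0s has been read so far
  δ(q0, 0): in q0 (an even number of 0s has been read so far), after reading 0 we have: an odd number of 0s has been read so far → q1
  δ(q0, 1): in q0 (an even number of 0s has been read so far), after reading 1 we have: an even number of 0s has been read so far → q0
  δ(q1, 0): in q1 (an odd number of 0s has been read so far), after reading 0 we have: an even number of 0s has been read so far → q0
  δ(q1, 1): in q1 (an odd number of 0s has been read so far), after reading 1 we have: an odd number of 0s has been read so far → q1
A string is accepted iff it ends in {q0}, i.e. an even number of 0s has been read so far.
Language: All binary strings with an even number of 0s

Final answer: All binary strings with an even number of 0s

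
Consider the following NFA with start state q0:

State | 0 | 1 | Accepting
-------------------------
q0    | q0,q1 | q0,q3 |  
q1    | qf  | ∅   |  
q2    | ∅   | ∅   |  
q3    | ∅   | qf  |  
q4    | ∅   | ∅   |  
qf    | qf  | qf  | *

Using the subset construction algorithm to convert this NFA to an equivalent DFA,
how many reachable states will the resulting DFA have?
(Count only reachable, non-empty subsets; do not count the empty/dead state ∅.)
Start subset: {q0}
{q0}: on 0 → {q0, q1}, on 1 → {q0, q3}
{q0, q1}: on 0 → {q0, q1, qf}, on 1 → {q0, q3}
{q0, q3}: on 0 → {q0, q1}, on 1 → {q0, q3, qf}
{q0, q1, qf}: on 0 → {q0, q1, qf}, on 1 → {q0, q3, qf}
{q0, q3, qf}: on 0 → {q0, q1, qf}, on 1 → {q0, q3, qf}
Reachable non-empty subsets: {q0}, {q0, q1}, {q0, q3}, {q0, q1, qf}, {q0, q3, qf} — 5 in total.

Final answer: 5 states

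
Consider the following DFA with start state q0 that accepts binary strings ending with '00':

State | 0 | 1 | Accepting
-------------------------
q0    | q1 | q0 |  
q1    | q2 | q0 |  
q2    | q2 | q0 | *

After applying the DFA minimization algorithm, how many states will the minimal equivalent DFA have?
All 3 states are reachable from q0, so none can be removed as unreachable.
Table-filling: first mark every (accepting, non-accepting) pair as distinguishable (accepting: {q2}; non-accepting: {q0, q1}).
Round 1: (q0, q1) on '0' go to q1 and q2, already distinguishable → mark.
Every pair of states is distinguishable, so the DFA is already minimal.
Equivalence classes: {q0}, {q1}, {q2} → 3 states.

Final answer: 3 states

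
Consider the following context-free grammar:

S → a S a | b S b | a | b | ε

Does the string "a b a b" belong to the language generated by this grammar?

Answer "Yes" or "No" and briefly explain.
Every production places the same symbol at both ends (or yields a single symbol / ε), so every derived string is a palindrome. a b a b reversed is b a b a ≠ a b a b, so it is not a palindrome and cannot be derived (already the first step fails: the string starts with a but ends with b, so neither S → a S a nor S → b S b fits).

Final answer: No - no valid derivation exists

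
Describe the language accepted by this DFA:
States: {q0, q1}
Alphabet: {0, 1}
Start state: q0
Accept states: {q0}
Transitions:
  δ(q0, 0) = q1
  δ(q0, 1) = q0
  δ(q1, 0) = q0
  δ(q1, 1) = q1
Analyzing the DFA structure:
Start state: q0
Accept states: {q0}
Interpreting what each state remembers (checking against the transitions):
  q0: an even number of 0s has been read so far
  q1: an odd number of 0s has been read so far
  δ(q0, 0): in q0 (an even number of 0s has been read so far), after reading 0 we have: an odd number of 0s has been read so far → q1
  δ(q0, 1): in q0 (an even number of 0s has been read so far), after reading 1 we have: an even number of 0s has been read so far → q0
  δ(q1, 0): in q1 (an odd number of 0s has been read so far), after reading 0 we have: an even number of 0s has been read so far → q0
  δ(q1, 1): in q1 (an odd number of 0s has been read so far), after reading 1 we have: an odd number of 0s has been read so far → q1
A string is accepted iff it ends in {q0}, i.e. an even number of 0s has been read so far.
Language: All binary strings with an even number of 0s

Final answer: All binary strings with an even number of 0s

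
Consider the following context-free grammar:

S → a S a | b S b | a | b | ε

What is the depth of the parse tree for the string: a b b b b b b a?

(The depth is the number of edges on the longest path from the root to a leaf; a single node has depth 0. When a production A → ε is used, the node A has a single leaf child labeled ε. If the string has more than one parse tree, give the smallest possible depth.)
The string has even length 8, so its (unique) parse tree peels off matching outer symbols: S → a S a, S → b S b, S → b S b, S → b S b, and finally S → ε for the empty middle.
The S nodes are at depths 0..4; the ε leaf under the innermost S is at depth 5 (terminal leaves are at depths 1..4).
Depth = 5.

Final answer: 5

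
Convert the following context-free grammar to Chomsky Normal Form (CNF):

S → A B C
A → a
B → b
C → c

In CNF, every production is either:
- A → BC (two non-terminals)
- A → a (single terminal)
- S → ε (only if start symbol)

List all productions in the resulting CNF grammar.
The grammar has no ε-productions or unit productions to eliminate.
A → a is already in CNF (single terminal) – keep it.
B → b is already in CNF (single terminal) – keep it.
C → c is already in CNF (single terminal) – keep it.
S → A B C has 3 symbols on the right: break it into binary productions S → A X0, X0 → B C.
Resulting CNF grammar (5 productions): A → a; B → b; C → c; S → A X0; X0 → B C

Final answer: A → a; B → b; C → c; S → A X0; X0 → B C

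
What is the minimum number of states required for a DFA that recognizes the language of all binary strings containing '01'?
Language: binary strings containing '01'
Lower bound (Myhill–Nerode): the prefixes ε, 0, 01 are pairwise distinguishable:
  ε vs 01: suffix ε distinguishes them (ε is rejected, 01 is accepted)
  0 vs 01: suffix ε distinguishes them (0 is rejected, 01 is accepted)
  ε vs 0: suffix 1 distinguishes them (ε·1 = 1 is rejected, 0·1 = 01 is accepted)
So any DFA needs at least 3 states.
Upper bound: a DFA with 3 states exists (one state per class above: 'no progress', 'last symbol 0', and 'seen 01' (accepting sink)).
Minimum states: 3

Final answer: 3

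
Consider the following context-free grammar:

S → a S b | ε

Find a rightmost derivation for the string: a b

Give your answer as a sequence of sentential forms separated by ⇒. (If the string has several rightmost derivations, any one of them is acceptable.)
Start with S.
Step 1: the rightmost non-terminal is S; apply S → a S b:  a S b
Step 2: the rightmost non-terminal is S; apply S → ε:  a b

Final answer: S ⇒ a S b ⇒ a b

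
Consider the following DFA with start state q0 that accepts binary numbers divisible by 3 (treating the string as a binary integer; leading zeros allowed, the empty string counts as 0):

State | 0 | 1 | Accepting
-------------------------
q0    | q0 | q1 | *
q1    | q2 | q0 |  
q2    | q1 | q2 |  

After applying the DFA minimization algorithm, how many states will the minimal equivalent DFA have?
All 3 states are reachable from q0, so none can be removed as unreachable.
Table-filling: first mark every (accepting, non-accepting) pair as distinguishable (accepting: {q0}; non-accepting: {q1, q2}).
Round 1: (q1, q2) on '1' go to q0 and q2, already distinguishable → mark.
Every pair of states is distinguishable, so the DFA is already minimal.
Equivalence classes: {q0}, {q1}, {q2} → 3 states.

Final answer: 3 states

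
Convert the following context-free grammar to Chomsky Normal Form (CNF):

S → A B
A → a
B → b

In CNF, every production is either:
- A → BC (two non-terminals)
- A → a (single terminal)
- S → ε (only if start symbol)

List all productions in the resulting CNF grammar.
The grammar has no ε-productions or unit productions to eliminate.
S → A B is already in CNF (two non-terminals) – keep it.
A → a is already in CNF (single terminal) – keep it.
B → b is already in CNF (single terminal) – keep it.
Resulting CNF grammar (3 productions): A → a; B → b; S → A B

Final answer: A → a; B → b; S → A B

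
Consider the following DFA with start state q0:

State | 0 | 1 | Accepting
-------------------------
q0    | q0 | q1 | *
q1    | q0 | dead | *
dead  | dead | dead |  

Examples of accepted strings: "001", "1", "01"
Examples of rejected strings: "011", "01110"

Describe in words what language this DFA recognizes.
binary strings with no two consecutive 1s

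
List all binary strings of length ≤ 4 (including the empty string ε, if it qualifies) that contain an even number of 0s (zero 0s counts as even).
Checking every binary string of length 0 to 4:
  Length 0: accepted: ε | rejected: (none)
  Length 1: accepted: 1 | rejected: 0
  Length 2: accepted: 00, 11 | rejected: 01, 10
  Length 3: accepted: 001, 010, 100, 111 | rejected: 000, 011, 101, 110
  Length 4: accepted: 0000, 0011, 0101, 0110, 1001, 1010, 1100, 1111 | rejected: 0001, 0010, 0100, 0111, 1000, 1011, 1101, 1110
Total: 16 string(s).

Final answer: ε, 1, 00, 11, 001, 010, 100, 111, 0000, 0011, 0101, 0110, 1001, 1010, 1100, 1111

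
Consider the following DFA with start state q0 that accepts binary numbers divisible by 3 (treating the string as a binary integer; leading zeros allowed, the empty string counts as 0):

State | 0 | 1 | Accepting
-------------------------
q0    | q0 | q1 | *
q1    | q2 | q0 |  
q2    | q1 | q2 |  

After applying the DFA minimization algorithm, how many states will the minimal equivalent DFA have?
All 3 states are reachable from q0, so none can be removed as unreachable.
Table-filling: first mark every (accepting, non-accepting) pair as distinguishable (accepting: {q0}; non-accepting: {q1, q2}).
Round 1: (q1, q2) on '1' go to q0 and q2, already distinguishable → mark.
Every pair of states is distinguishable, so the DFA is already minimal.
Equivalence classes: {q0}, {q1}, {q2} → 3 states.

Final answer: 3 states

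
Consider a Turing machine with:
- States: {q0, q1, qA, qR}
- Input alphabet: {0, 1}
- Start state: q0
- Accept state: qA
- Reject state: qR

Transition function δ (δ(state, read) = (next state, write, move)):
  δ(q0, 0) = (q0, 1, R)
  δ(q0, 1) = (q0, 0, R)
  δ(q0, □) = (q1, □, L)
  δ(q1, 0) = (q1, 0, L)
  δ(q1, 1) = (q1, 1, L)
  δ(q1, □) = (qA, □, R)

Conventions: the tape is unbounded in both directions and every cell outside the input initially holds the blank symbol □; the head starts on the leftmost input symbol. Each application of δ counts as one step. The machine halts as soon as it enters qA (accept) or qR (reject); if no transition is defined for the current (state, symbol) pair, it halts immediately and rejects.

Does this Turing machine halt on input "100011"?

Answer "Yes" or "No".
Step 0: [q0]100011 (head at position 0)
Step 1: δ(q0, 1) = (q0, 0, R)  ⊢  0[q0]00011 (head at position 1)
Step 2: δ(q0, 0) = (q0, 1, R)  ⊢  01[q0]0011 (head at position 2)
Step 3: δ(q0, 0) = (q0, 1, R)  ⊢  011[q0]011 (head at position 3)
Step 4: δ(q0, 0) = (q0, 1, R)  ⊢  0111[q0]11 (head at position 4)
Step 5: δ(q0, 1) = (q0, 0, R)  ⊢  01110[q0]1 (head at position 5)
Step 6: δ(q0, 1) = (q0, 0, R)  ⊢  011100[q0]□ (head at position 6)
Step 7: δ(q0, □) = (q1, □, L)  ⊢  01110[q1]0□ (head at position 5)
Step 8: δ(q1, 0) = (q1, 0, L)  ⊢  0111[q1]00□ (head at position 4)
Step 9: δ(q1, 0) = (q1, 0, L)  ⊢  011[q1]100□ (head at position 3)
Step 10: δ(q1, 1) = (q1, 1, L)  ⊢  01[q1]1100□ (head at position 2)
Step 11: δ(q1, 1) = (q1, 1, L)  ⊢  0[q1]11100□ (head at position 1)
Step 12: δ(q1, 1) = (q1, 1, L)  ⊢  [q1]011100□ (head at position 0)
Step 13: δ(q1, 0) = (q1, 0, L)  ⊢  [q1]□011100□ (head at position -1)
Step 14: δ(q1, □) = (qA, □, R)  ⊢  □[qA]011100□ (head at position 0)
The machine is in qA, so it halts and accepts.
It halts after 14 steps.

Final answer: Yes - halts after 14 steps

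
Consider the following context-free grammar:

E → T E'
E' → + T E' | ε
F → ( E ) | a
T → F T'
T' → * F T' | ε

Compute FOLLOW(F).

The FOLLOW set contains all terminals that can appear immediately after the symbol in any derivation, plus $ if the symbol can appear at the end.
Useful FIRST sets: FIRST(E') = {+, ε}, FIRST(T') = {*, ε} (both E' and T' are nullable).
FOLLOW(E): E is the start symbol → $; E appears in F → ( E ) followed by ')' → FOLLOW(E) = {), $}.
FOLLOW(E'): E' appears at the right end of E → T E' and of E' → + T E', so FOLLOW(E') ⊇ FOLLOW(E) (the second occurrence adds nothing new). FOLLOW(E') = {), $}.
FOLLOW(T): in E → T E' and E' → + T E', T is followed by E': add FIRST(E') minus ε = {+}; since E' is nullable, also add FOLLOW(E) and FOLLOW(E') = {), $}. FOLLOW(T) = {+, ), $}.
FOLLOW(T'): T' appears at the right end of T → F T' and of T' → * F T', so FOLLOW(T') = FOLLOW(T) = {+, ), $}.
FOLLOW(F): in T → F T' and T' → * F T', F is followed by T': add FIRST(T') minus ε = {*}; since T' is nullable, also add FOLLOW(T) and FOLLOW(T') = {+, ), $}. FOLLOW(F) = {*, +, ), $}.

Final answer: {$, ), *, +}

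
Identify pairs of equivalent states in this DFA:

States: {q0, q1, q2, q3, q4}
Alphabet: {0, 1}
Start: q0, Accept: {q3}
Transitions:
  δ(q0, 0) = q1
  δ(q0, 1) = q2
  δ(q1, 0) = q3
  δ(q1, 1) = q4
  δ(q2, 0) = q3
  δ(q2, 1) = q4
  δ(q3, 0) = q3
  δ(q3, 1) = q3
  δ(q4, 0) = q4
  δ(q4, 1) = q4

Using the table-filling algorithm:
Round 0 – mark pairs where exactly one state is accepting: (q0,q3), (q1,q3), (q2,q3), (q3,q4)
Round 1 – newly marked: (q0,q1) [on 0: q1 vs q3, already marked]; (q0,q2) [on 0: q1 vs q3, already marked]; (q1,q4) [on 0: q3 vs q4, already marked]; (q2,q4) [on 0: q3 vs q4, already marked]
Round 2 – newly marked: (q0,q4) [on 0: q1 vs q4, already marked]
No further pairs can be marked.
(q1, q2) unmarked: δ(q1,0)=q3, δ(q2,0)=q3; δ(q1,1)=q4, δ(q2,1)=q4 → equivalent
Equivalent pairs: (q1, q2)

Final answer: Equivalent pairs: (q1, q2)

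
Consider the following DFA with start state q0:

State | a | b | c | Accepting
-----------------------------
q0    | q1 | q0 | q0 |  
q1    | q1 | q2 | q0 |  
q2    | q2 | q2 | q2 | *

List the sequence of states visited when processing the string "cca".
q0 → q0 → q0 → q1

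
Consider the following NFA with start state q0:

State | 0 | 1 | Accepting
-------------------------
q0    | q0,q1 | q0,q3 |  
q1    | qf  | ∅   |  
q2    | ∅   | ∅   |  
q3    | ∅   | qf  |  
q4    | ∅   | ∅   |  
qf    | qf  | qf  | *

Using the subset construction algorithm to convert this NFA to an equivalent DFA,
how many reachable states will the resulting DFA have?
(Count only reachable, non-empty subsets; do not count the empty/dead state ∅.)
Start subset: {q0}
{q0}: on 0 → {q0, q1}, on 1 → {q0, q3}
{q0, q1}: on 0 → {q0, q1, qf}, on 1 → {q0, q3}
{q0, q3}: on 0 → {q0, q1}, on 1 → {q0, q3, qf}
{q0, q1, qf}: on 0 → {q0, q1, qf}, on 1 → {q0, q3, qf}
{q0, q3, qf}: on 0 → {q0, q1, qf}, on 1 → {q0, q3, qf}
Reachable non-empty subsets: {q0}, {q0, q1}, {q0, q3}, {q0, q1, qf}, {q0, q3, qf} — 5 in total.

Final answer: 5 states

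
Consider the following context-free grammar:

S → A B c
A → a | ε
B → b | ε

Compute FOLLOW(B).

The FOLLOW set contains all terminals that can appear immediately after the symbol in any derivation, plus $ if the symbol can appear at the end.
B occurs in S → A B c, immediately followed by the terminal c. So FOLLOW(B) = {c}.

Final answer: {c}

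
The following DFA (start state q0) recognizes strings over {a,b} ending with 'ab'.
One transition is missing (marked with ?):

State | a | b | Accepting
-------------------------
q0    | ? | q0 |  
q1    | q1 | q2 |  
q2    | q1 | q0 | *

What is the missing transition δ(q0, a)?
q1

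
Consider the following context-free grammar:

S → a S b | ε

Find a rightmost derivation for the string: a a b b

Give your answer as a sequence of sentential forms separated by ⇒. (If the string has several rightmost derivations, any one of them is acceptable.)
Start with S.
Step 1: the rightmost non-terminal is S; apply S → a S b:  a S b
Step 2: the rightmost non-terminal is S; apply S → a S b:  a a S b b
Step 3: the rightmost non-terminal is S; apply S → ε:  a a b b

Final answer: S ⇒ a S b ⇒ a a S b b ⇒ a a b b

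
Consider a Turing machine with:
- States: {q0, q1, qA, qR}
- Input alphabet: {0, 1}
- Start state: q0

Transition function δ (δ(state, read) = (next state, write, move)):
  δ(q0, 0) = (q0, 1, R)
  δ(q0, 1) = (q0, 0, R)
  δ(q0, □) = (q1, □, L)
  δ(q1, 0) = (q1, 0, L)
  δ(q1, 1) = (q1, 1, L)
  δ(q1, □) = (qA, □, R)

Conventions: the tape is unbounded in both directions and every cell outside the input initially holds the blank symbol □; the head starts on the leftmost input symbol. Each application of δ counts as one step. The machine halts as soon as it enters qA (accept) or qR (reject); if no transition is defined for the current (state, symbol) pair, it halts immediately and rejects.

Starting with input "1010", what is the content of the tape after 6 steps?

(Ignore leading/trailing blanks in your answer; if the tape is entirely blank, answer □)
Step 0: [q0]1010 (head at position 0)
Step 1: δ(q0, 1) = (q0, 0, R)  ⊢  0[q0]010 (head at position 1)
Step 2: δ(q0, 0) = (q0, 1, R)  ⊢  01[q0]10 (head at position 2)
Step 3: δ(q0, 1) = (q0, 0, R)  ⊢  010[q0]0 (head at position 3)
Step 4: δ(q0, 0) = (q0, 1, R)  ⊢  0101[q0]□ (head at position 4)
Step 5: δ(q0, □) = (q1, □, L)  ⊢  010[q1]1□ (head at position 3)
Step 6: δ(q1, 1) = (q1, 1, L)  ⊢  01[q1]01□ (head at position 2)
Tape after 6 steps (ignoring surrounding blanks): 0101

Final answer: Tape: 0101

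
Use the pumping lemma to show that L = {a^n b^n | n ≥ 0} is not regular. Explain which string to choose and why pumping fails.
Language: L = {a^n b^n | n ≥ 0} (equal numbers of a's followed by b's)
Step 1: Assume for contradiction that L is regular, with pumping length p.
Step 2: Choose s = a^p b^p. Then s ∈ L (it has p a's followed by p b's) and |s| ≥ p.
Step 3: Consider any decomposition s = xyz with |xy| ≤ p and |y| > 0. Since |xy| ≤ p and the first p symbols of s are all a's, y = a^k for some k with 1 ≤ k ≤ p.
Step 4: Pumping up (i = 2): xy²z = a^(p+k) b^p, which has more a's than b's, so xy²z ∉ L.
This contradicts the pumping lemma, so L is not regular.

Final answer: Choose s = a^p b^p. Since |xy| ≤ p, y = a^k with k ≥ 1. Then xy²z = a^(p+k) b^p ∉ L.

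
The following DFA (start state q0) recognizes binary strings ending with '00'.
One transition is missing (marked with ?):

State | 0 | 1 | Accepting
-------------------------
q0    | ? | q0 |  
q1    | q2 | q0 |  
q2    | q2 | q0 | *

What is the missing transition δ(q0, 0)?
q1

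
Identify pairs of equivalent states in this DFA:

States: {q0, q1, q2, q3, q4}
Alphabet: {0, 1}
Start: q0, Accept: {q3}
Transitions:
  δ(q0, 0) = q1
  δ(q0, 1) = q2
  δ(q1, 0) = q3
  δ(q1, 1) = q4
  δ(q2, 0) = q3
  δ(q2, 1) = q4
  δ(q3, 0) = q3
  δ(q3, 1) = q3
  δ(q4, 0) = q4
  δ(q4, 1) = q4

Using the table-filling algorithm:
Round 0 – mark pairs where exactly one state is accepting: (q0,q3), (q1,q3), (q2,q3), (q3,q4)
Round 1 – newly marked: (q0,q1) [on 0: q1 vs q3, already marked]; (q0,q2) [on 0: q1 vs q3, already marked]; (q1,q4) [on 0: q3 vs q4, already marked]; (q2,q4) [on 0: q3 vs q4, already marked]
Round 2 – newly marked: (q0,q4) [on 0: q1 vs q4, already marked]
No further pairs can be marked.
(q1, q2) unmarked: δ(q1,0)=q3, δ(q2,0)=q3; δ(q1,1)=q4, δ(q2,1)=q4 → equivalent
Equivalent pairs: (q1, q2)

Final answer: Equivalent pairs: (q1, q2)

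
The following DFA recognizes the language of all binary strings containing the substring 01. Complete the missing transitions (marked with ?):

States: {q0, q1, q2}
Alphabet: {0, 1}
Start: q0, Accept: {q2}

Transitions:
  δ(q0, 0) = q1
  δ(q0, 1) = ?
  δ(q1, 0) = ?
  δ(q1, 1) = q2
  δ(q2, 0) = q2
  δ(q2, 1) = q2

What each state remembers (consistent with the given transitions and accept states):
  q0: 01 not seen yet and the last symbol was not 0
  q1: 01 not seen yet and the last symbol was 0
  q2: the substring 01 has already been seen
Filling in the missing entries:
  δ(q0, 1): in q0 (01 not seen yet and the last symbol was not 0), after reading 1 we have: 01 not seen yet and the last symbol was not 0 → q0
  δ(q1, 0): in q1 (01 not seen yet and the last symbol was 0), after reading 0 we have: 01 not seen yet and the last symbol was 0 → q1

Final answer: δ(q0, 1) = q0; δ(q1, 0) = q1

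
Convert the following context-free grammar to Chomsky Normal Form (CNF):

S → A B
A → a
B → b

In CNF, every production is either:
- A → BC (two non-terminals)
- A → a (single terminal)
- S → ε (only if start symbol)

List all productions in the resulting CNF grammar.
The grammar has no ε-productions or unit productions to eliminate.
S → A B is already in CNF (two non-terminals) – keep it.
A → a is already in CNF (single terminal) – keep it.
B → b is already in CNF (single terminal) – keep it.
Resulting CNF grammar (3 productions): A → a; B → b; S → A B

Final answer: A → a; B → b; S → A B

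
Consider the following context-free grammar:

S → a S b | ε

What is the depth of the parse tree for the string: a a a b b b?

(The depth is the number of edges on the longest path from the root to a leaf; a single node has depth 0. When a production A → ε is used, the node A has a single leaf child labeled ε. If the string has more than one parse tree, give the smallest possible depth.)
The only parse tree applies S → a S b 3 times (once per matching a…b pair) and then S → ε.
The S nodes sit at depths 0, 1, …, 3; the innermost S (depth 3) has the single child ε at depth 4.
The terminal leaves a, b are at depths 1..3, so the longest root-to-leaf path is S → S → … → S → ε with 4 edges.
Depth = 4.

Final answer: 4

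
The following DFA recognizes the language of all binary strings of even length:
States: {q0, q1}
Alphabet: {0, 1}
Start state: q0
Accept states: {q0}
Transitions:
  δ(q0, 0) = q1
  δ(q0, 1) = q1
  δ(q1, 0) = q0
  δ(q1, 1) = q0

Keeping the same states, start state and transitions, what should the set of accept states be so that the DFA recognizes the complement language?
The DFA is complete (every state has a transition on every symbol), so the complement
is recognized by the same DFA with accepting and non-accepting states swapped.
Original accept states: {q0}
Complement accept states = All states - Original accept states
= {q0, q1} - {q0}
= {q1}
Complement language: strings of ODD length

Final answer: {q1}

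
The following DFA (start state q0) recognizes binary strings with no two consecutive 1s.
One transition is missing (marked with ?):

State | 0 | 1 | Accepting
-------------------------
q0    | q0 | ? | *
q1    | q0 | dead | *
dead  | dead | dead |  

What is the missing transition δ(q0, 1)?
q1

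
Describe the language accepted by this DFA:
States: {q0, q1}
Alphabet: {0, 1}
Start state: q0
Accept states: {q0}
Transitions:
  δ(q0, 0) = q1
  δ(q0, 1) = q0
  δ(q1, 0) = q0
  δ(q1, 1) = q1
Analyzing the DFA structure:
Start state: q0
Accept states: {q0}
Interpreting what each state remembers (checking against the transitions):
  q0: an even number of 0s has been read so far
  q1: an odd number of 0s has been read so far
  δ(q0, 0): in q0 (an even number of 0s has been read so far), after reading 0 we have: an odd number of 0s has been read so far → q1
  δ(q0, 1): in q0 (an even number of 0s has been read so far), after reading 1 we have: an even number of 0s has been read so far → q0
  δ(q1, 0): in q1 (an odd number of 0s has been read so far), after reading 0 we have: an even number of 0s has been read so far → q0
  δ(q1, 1): in q1 (an odd number of 0s has been read so far), after reading 1 we have: an odd number of 0s has been read so far → q1
A string is accepted iff it ends in {q0}, i.e. an even number of 0s has been read so far.
Language: All binary strings with an even number of 0s

Final answer: All binary strings with an even number of 0s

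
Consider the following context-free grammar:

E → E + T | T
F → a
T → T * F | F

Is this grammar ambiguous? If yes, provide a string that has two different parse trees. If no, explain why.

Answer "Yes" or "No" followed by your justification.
This is the standard stratified expression grammar: '+' is introduced only by the left-recursive rule E → E + T and '*' only by the left-recursive rule T → T * F, with F → a. For any string, the last '+' must be the one produced at the root E (everything after it is a T containing no '+'), and likewise within each T the last '*' is produced at its root. This fixes the parse tree uniquely (left-associative, '*' binding tighter than '+'), so every string has exactly one parse tree.

Final answer: No - the grammar is unambiguous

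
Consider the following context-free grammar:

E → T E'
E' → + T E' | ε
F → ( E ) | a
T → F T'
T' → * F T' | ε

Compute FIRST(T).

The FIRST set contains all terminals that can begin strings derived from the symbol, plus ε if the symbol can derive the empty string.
FIRST(F): F → ( E ) contributes '(' and F → a contributes 'a', so FIRST(F) = {(, a}. F is not nullable.
FIRST(T): T → F T' begins with F, and F is not nullable, so FIRST(T) = FIRST(F) = {(, a}.

Final answer: {(, a}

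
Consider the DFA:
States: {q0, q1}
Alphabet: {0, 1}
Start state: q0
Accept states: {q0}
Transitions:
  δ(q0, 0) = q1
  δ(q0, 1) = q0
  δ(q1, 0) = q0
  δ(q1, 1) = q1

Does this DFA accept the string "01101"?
Processing string "01101":
  q0 --0--> q1
  q1 --1--> q1
  q1 --1--> q1
  q1 --0--> q0
  q0 --1--> q0
Final state: q0
Accept states: {q0}
q0 is an accept state, so the string is accepted.

Final answer: Yes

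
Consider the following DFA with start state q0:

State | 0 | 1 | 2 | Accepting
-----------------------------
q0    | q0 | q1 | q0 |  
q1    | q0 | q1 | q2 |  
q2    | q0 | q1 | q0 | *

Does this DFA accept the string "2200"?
Start in q0.
Read '2': q0 → q0
Read '2': q0 → q0
Read '0': q0 → q0
Read '0': q0 → q0
Final state q0 is not accepting, so the string is rejected.

Final answer: No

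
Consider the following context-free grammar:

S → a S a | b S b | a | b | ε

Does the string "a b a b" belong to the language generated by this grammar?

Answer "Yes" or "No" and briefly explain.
Every production places the same symbol at both ends (or yields a single symbol / ε), so every derived string is a palindrome. a b a b reversed is b a b a ≠ a b a b, so it is not a palindrome and cannot be derived (already the first step fails: the string starts with a but ends with b, so neither S → a S a nor S → b S b fits).

Final answer: No - no valid derivation exists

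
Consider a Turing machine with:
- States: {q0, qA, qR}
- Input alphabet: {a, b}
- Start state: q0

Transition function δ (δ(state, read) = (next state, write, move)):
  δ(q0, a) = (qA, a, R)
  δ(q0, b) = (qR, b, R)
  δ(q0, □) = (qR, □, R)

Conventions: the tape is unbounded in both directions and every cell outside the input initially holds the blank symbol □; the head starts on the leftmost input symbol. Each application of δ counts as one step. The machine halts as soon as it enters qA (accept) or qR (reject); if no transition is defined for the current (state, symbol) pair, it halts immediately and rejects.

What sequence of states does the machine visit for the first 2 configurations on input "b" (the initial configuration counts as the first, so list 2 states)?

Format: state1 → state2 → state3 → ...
Step 0: [q0]b (head at position 0)
Step 1: δ(q0, b) = (qR, b, R)  ⊢  b[qR]□ (head at position 1)
Reading off the states of these 2 configurations: q0 → qR

Final answer: q0 → qR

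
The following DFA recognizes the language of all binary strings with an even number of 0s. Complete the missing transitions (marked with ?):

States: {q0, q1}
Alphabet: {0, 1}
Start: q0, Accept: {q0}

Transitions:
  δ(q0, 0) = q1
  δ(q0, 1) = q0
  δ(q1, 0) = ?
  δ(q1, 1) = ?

What each state remembers (consistent with the given transitions and accept states):
  q0: an even number of 0s has been read so far
  q1: an odd number of 0s has been read so far
Filling in the missing entries:
  δ(q1, 0): in q1 (an odd number of 0s has been read so far), after reading 0 we have: an even number of 0s has been read so far → q0
  δ(q1, 1): in q1 (an odd number of 0s has been read so far), after reading 1 we have: an odd number of 0s has been read so far → q1

Final answer: δ(q1, 0) = q0; δ(q1, 1) = q1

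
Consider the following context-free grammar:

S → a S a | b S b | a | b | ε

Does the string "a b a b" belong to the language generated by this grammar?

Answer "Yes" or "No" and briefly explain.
Every production places the same symbol at both ends (or yields a single symbol / ε), so every derived string is a palindrome. a b a b reversed is b a b a ≠ a b a b, so it is not a palindrome and cannot be derived (already the first step fails: the string starts with a but ends with b, so neither S → a S a nor S → b S b fits).

Final answer: No - no valid derivation exists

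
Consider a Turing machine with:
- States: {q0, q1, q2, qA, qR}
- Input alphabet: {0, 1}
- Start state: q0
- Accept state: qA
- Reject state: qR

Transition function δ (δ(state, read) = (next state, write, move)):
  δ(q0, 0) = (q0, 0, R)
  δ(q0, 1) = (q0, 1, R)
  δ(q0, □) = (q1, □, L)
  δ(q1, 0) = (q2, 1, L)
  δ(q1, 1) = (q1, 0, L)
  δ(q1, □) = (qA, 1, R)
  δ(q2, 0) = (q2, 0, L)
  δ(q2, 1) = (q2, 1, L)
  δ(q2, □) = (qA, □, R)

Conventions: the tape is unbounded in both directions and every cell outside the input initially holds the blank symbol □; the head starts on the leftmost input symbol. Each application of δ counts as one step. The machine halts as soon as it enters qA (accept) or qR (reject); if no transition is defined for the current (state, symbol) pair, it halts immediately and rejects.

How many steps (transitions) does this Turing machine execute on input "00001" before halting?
Step 0: [q0]00001 (head at position 0)
Step 1: δ(q0, 0) = (q0, 0, R)  ⊢  0[q0]0001 (head at position 1)
Step 2: δ(q0, 0) = (q0, 0, R)  ⊢  00[q0]001 (head at position 2)
Step 3: δ(q0, 0) = (q0, 0, R)  ⊢  000[q0]01 (head at position 3)
Step 4: δ(q0, 0) = (q0, 0, R)  ⊢  0000[q0]1 (head at position 4)
Step 5: δ(q0, 1) = (q0, 1, R)  ⊢  00001[q0]□ (head at position 5)
Step 6: δ(q0, □) = (q1, □, L)  ⊢  0000[q1]1□ (head at position 4)
Step 7: δ(q1, 1) = (q1, 0, L)  ⊢  000[q1]00□ (head at position 3)
Step 8: δ(q1, 0) = (q2, 1, L)  ⊢  00[q2]010□ (head at position 2)
Step 9: δ(q2, 0) = (q2, 0, L)  ⊢  0[q2]0010□ (head at position 1)
Step 10: δ(q2, 0) = (q2, 0, L)  ⊢  [q2]00010□ (head at position 0)
Step 11: δ(q2, 0) = (q2, 0, L)  ⊢  [q2]□00010□ (head at position -1)
Step 12: δ(q2, □) = (qA, □, R)  ⊢  □[qA]00010□ (head at position 0)
The machine is in qA, so it halts and accepts.
Number of transitions executed: 12.

Final answer: 12 steps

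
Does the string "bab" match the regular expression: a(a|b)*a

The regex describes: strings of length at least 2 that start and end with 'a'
No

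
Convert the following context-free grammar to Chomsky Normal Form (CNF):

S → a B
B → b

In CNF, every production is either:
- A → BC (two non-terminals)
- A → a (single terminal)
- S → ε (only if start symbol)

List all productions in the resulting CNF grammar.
The grammar has no ε-productions or unit productions to eliminate.
S → a B has terminal a in a right-hand side of length ≥ 2: introduce T_a → a and use T_a in place of a.
B → b is already in CNF (single terminal) – keep it.
S → a B becomes S → T_a B.
Resulting CNF grammar (3 productions): T_a → a; B → b; S → T_a B

Final answer: T_a → a; B → b; S → T_a B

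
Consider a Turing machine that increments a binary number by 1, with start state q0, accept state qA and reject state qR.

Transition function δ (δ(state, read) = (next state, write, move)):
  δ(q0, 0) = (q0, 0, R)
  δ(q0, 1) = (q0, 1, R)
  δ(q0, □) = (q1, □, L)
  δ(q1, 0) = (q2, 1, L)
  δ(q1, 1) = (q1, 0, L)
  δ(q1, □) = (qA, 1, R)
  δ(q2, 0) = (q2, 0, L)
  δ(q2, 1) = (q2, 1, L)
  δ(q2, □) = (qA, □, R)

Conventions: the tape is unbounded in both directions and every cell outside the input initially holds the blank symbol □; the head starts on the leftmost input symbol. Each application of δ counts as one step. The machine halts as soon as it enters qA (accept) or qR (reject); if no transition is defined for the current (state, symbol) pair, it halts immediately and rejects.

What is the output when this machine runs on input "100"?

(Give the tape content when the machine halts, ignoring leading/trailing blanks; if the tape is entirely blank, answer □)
Step 0: [q0]100 (head at position 0)
Step 1: δ(q0, 1) = (q0, 1, R)  ⊢  1[q0]00 (head at position 1)
Step 2: δ(q0, 0) = (q0, 0, R)  ⊢  10[q0]0 (head at position 2)
Step 3: δ(q0, 0) = (q0, 0, R)  ⊢  100[q0]□ (head at position 3)
Step 4: δ(q0, □) = (q1, □, L)  ⊢  10[q1]0□ (head at position 2)
Step 5: δ(q1, 0) = (q2, 1, L)  ⊢  1[q2]01□ (head at position 1)
Step 6: δ(q2, 0) = (q2, 0, L)  ⊢  [q2]101□ (head at position 0)
Step 7: δ(q2, 1) = (q2, 1, L)  ⊢  [q2]□101□ (head at position -1)
Step 8: δ(q2, □) = (qA, □, R)  ⊢  □[qA]101□ (head at position 0)
The machine is in qA, so it halts and accepts.
Tape content when halted (ignoring surrounding blanks): 101

Final answer: Output: 101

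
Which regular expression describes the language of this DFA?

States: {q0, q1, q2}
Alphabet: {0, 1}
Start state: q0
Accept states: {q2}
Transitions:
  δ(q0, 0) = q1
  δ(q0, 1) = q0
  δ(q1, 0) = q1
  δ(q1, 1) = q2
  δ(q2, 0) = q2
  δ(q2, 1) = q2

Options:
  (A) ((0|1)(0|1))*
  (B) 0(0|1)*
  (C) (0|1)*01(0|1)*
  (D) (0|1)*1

Testing sample strings against the DFA:
  '00' -> rejected
  '11' -> rejected
  '11110' -> rejected
  '1010' -> accepted
Checking each option for a counterexample:
  (A) ((0|1)(0|1))*: ε is rejected by the DFA but matches the regex → eliminated
  (B) 0(0|1)*: '0' is rejected by the DFA but matches the regex → eliminated
  (C) (0|1)*01(0|1)*: agrees with the DFA on all strings of length ≤ 4
  (D) (0|1)*1: '1' is rejected by the DFA but matches the regex → eliminated
Only (C) (0|1)*01(0|1)* is consistent with the DFA.

Final answer: (C) (0|1)*01(0|1)*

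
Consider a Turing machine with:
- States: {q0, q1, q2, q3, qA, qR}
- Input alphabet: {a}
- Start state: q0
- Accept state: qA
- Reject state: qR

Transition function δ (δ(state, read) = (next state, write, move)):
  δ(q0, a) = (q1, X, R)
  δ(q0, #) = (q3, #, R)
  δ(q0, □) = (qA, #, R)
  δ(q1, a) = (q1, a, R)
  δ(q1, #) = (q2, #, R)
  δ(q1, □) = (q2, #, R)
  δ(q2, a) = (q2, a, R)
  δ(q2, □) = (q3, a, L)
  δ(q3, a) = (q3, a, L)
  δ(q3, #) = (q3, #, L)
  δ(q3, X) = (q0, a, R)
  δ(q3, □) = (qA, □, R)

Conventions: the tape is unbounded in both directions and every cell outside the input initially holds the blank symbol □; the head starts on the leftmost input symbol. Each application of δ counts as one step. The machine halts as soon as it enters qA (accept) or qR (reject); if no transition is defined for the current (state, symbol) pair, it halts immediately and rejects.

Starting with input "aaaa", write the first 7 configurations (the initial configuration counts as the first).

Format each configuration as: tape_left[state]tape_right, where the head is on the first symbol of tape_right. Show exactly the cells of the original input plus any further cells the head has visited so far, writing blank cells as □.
Step 0: [q0]aaaa (head at position 0)
Step 1: δ(q0, a) = (q1, X, R)  ⊢  X[q1]aaa (head at position 1)
Step 2: δ(q1, a) = (q1, a, R)  ⊢  Xa[q1]aa (head at position 2)
Step 3: δ(q1, a) = (q1, a, R)  ⊢  Xaa[q1]a (head at position 3)
Step 4: δ(q1, a) = (q1, a, R)  ⊢  Xaaa[q1]□ (head at position 4)
Step 5: δ(q1, □) = (q2, #, R)  ⊢  Xaaa#[q2]□ (head at position 5)
Step 6: δ(q2, □) = (q3, a, L)  ⊢  Xaaa[q3]#a (head at position 4)

Final answer: [q0]aaaa ⊢ X[q1]aaa ⊢ Xa[q1]aa ⊢ Xaa[q1]a ⊢ Xaaa[q1]□ ⊢ Xaaa#[q2]□ ⊢ Xaaa[q3]#a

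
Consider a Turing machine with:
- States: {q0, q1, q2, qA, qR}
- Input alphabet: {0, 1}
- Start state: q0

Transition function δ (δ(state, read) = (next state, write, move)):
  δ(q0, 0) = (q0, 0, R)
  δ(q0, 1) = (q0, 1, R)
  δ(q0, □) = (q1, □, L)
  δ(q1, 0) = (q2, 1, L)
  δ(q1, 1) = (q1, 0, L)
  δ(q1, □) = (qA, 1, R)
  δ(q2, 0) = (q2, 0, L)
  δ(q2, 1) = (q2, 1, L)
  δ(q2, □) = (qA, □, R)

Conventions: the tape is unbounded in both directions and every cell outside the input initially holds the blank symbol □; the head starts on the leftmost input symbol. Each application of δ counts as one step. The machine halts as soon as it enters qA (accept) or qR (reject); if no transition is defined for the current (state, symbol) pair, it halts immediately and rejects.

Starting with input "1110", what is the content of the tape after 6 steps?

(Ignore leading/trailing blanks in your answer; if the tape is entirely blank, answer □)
Step 0: [q0]1110 (head at position 0)
Step 1: δ(q0, 1) = (q0, 1, R)  ⊢  1[q0]110 (head at position 1)
Step 2: δ(q0, 1) = (q0, 1, R)  ⊢  11[q0]10 (head at position 2)
Step 3: δ(q0, 1) = (q0, 1, R)  ⊢  111[q0]0 (head at position 3)
Step 4: δ(q0, 0) = (q0, 0, R)  ⊢  1110[q0]□ (head at position 4)
Step 5: δ(q0, □) = (q1, □, L)  ⊢  111[q1]0□ (head at position 3)
Step 6: δ(q1, 0) = (q2, 1, L)  ⊢  11[q2]11□ (head at position 2)
Tape after 6 steps (ignoring surrounding blanks): 1111

Final answer: Tape: 1111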